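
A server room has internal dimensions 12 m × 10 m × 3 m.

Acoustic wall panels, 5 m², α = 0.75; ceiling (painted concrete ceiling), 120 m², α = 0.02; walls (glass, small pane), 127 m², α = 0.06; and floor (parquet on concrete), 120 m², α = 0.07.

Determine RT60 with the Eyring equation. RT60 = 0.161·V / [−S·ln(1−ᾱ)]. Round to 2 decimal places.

2.54 s

S = Σ Sᵢ = 372.0 m².
Absorption A = 5·0.75 + 120·0.02 + 127·0.06 + 120·0.07 = 22.170 sabins.
ᾱ = 22.170 / 372.0 = 0.0596.
Eyring denominator: −S ln(1−ᾱ) = 22.859.
V = 12 × 10 × 3 = 360 m³.
T = 0.161·V/[−S·ln(1−ᾱ)] = 0.161·360/22.859 = 2.54 s.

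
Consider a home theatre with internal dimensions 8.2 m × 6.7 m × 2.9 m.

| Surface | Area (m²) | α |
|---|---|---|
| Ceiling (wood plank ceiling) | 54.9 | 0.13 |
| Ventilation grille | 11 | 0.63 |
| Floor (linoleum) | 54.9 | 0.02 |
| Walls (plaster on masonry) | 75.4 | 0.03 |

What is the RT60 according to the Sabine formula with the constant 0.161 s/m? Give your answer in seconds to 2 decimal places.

Summing Sᵢαᵢ: 7.137 + 6.930 + 1.098 + 2.262 → A = 17.427 sabins.
Volume V = 8.2 × 6.7 × 2.9 = 159.326 m³.
Sabine: RT60 = 0.161 × 159.326 / 17.427 = 1.47 s.

1.47 sec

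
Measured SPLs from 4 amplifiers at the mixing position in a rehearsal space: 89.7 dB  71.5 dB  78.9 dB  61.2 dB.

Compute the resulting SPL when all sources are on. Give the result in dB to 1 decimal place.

90.1 dB

Σ 10^(Lᵢ/10) = 1.026e+09.
Combined level = 10 log₁₀(1.026e+09) = 90.1 dB.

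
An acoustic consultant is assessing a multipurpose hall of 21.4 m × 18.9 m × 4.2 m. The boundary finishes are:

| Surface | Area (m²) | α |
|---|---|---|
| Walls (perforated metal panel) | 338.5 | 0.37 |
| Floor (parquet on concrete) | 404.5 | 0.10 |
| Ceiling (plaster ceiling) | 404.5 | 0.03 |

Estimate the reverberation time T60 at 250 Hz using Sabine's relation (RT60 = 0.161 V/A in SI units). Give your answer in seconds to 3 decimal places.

Summing Sᵢαᵢ: 125.245 + 40.450 + 12.135 → A = 177.830 sabins.
Volume V = 21.4 × 18.9 × 4.2 = 1698.732 m³.
RT60 = 0.161 · V / A = 0.161 × 1698.732 / 177.830 = 1.538 s.

1.538 s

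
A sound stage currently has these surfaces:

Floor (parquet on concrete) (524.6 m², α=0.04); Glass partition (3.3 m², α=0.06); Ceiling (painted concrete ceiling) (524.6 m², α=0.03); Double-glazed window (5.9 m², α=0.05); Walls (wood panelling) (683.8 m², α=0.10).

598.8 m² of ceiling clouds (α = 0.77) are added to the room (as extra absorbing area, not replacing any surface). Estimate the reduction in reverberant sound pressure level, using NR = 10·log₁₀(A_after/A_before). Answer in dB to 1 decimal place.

7.3 dB

A_before = Σ Sᵢαᵢ = 524.6*0.04 + 3.3*0.06 + 524.6*0.03 + 5.9*0.05 + 683.8*0.10 = 105.595 sabins.
Treatment contributes 598.8·0.77 = 461.076 sabins.
A_after = 105.595 + 461.076 = 566.671 sabins.
Reduction = 10 log₁₀(A_after/A_before) = 10 log₁₀(5.3665) = 7.3 dB.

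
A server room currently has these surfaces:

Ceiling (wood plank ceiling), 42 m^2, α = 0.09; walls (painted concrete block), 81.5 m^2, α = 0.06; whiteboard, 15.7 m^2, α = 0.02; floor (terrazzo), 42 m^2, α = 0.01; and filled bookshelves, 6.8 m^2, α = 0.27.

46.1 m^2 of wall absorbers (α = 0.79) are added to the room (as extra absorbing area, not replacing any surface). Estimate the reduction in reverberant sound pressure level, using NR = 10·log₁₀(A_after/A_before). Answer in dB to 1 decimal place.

Total absorption A_before = 42·0.09 + 81.5·0.06 + 15.7·0.02 + 42·0.01 + 6.8·0.27
  = 3.780 + 4.890 + 0.314 + 0.420 + 1.836 = 11.240 m^2 sabins.
Added absorption = 46.1 × 0.79 = 36.419 sabins.
New total A_after = 47.659 sabins.
Reduction = 10 log₁₀(A_after/A_before) = 10 log₁₀(4.2401) = 6.3 dB.

6.3 dB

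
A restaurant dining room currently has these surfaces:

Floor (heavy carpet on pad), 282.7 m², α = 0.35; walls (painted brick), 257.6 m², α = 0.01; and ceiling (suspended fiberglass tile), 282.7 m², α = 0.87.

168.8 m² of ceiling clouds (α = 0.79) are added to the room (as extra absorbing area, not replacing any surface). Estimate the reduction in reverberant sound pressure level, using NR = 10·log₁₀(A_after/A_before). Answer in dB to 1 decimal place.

1.4 dB

Summing Sᵢαᵢ: 98.945 + 2.576 + 245.949 → A_before = 347.470 sabins.
Added absorption = 168.8 × 0.79 = 133.352 sabins.
New total A_after = 480.822 sabins.
NR = 10·log₁₀(480.822/347.470) = 1.4 dB.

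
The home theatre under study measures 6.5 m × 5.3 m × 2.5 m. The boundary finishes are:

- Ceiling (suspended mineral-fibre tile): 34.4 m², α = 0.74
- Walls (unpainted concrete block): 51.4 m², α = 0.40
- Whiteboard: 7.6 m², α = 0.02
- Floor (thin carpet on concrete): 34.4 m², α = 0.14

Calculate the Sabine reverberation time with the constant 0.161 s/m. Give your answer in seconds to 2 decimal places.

A = Σ Sᵢαᵢ = 34.4×0.74 + 51.4×0.40 + 7.6×0.02 + 34.4×0.14 = 50.984 sabins.
Room volume: 86.125 m³.
Sabine: RT60 = 0.161 × 86.125 / 50.984 = 0.27 s.

0.27 sec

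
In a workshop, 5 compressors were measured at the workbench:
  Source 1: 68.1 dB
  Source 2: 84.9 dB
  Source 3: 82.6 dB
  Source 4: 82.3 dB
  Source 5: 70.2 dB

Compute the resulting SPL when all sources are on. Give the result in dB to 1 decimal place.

Converting to relative power and adding: 10^(68.1/10) + 10^(84.9/10) + 10^(82.6/10) + 10^(82.3/10) + 10^(70.2/10) = 6.778e+08.
Back to dB: 10·log₁₀ Σ = 88.3 dB.

88.3 dB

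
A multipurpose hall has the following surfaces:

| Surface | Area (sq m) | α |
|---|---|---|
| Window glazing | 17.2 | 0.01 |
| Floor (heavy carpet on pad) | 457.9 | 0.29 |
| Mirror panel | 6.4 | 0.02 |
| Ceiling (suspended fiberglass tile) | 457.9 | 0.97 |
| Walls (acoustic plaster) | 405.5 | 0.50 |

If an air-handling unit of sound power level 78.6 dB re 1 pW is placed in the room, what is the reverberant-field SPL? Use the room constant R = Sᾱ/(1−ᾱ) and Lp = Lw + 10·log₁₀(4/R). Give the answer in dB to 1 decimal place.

51.9 dB

A = 780.004 sabins; S = 1344.9 sq m.
ᾱ = 0.5800, so room constant R = A/(1−ᾱ) = 1857.152 sq m.
Lp = 78.6 + 10·log₁₀(4/1857.152) = 78.6 + (-26.67) = 51.9 dB.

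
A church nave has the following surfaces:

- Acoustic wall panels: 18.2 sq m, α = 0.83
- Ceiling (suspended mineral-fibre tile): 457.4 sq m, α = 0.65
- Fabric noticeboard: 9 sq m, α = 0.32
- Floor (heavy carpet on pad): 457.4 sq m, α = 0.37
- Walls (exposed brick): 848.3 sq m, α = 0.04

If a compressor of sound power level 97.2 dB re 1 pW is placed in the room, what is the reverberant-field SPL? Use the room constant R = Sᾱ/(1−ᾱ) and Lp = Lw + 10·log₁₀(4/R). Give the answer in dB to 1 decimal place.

A = 518.466 sabins; S = 1790.3 sq m.
ᾱ = 518.466/1790.3 = 0.2896; R = Sᾱ/(1−ᾱ) = 518.466/(1−0.2896) = 729.823 sq m.
Lp = 97.2 + 10·log₁₀(4/729.823) = 97.2 + (-22.61) = 74.6 dB.

74.6 dB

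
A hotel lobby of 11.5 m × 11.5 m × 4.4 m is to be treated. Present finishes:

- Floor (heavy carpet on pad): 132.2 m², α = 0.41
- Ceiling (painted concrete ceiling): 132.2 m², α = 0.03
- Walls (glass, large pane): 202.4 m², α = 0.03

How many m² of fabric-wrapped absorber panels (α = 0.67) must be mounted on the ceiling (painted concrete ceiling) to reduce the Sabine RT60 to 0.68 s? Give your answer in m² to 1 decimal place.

114.9

Equivalent absorption area: A₁ = 132.2*0.41 + 132.2*0.03 + 202.4*0.03 = 64.240 m².
Required A₂ = 0.161·581.9/0.68 = 137.773 sabins.
ΔA needed = 137.773 − 64.240 = 73.533 sabins.
Each m² of panel replacing the ceiling (painted concrete ceiling) adds (0.67 − 0.03) = 0.64 sabins.
Panel area = 73.533 / 0.64 = 114.9 m².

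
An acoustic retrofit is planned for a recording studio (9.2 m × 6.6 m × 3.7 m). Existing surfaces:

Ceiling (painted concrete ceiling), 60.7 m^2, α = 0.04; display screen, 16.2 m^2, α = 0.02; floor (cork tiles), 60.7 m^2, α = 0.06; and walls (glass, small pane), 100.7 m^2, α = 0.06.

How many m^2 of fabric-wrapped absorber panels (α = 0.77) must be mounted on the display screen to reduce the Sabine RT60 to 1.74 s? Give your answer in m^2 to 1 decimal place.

11.1

Summing Sᵢαᵢ: 2.428 + 0.324 + 3.642 + 6.042 → A₁ = 12.436 sabins.
Required A₂ = 0.161·224.664/1.74 = 20.788 sabins.
Absorption to add: 20.788 − 12.436 = 8.352 sabins.
Each m^2 of panel replacing the display screen adds (0.77 − 0.02) = 0.75 sabins.
Panel area = 8.352 / 0.75 = 11.1 m^2.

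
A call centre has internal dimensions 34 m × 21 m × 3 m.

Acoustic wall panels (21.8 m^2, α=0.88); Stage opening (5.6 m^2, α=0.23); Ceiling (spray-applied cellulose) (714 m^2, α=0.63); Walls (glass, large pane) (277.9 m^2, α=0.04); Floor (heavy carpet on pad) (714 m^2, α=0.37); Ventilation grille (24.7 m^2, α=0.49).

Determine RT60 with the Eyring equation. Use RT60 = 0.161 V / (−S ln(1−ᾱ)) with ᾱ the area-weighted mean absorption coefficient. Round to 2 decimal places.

Total surface area S = 21.8 + 5.6 + 714 + 277.9 + 714 + 24.7 = 1758.0 m^2.
Absorption A = 21.8·0.88 + 5.6·0.23 + 714·0.63 + 277.9·0.04 + 714·0.37 + 24.7·0.49 = 757.691 sabins.
ᾱ = 757.691 / 1758.0 = 0.4310.
Eyring denominator: −S ln(1−ᾱ) = 991.292.
V = 34 × 21 × 3 = 2142 m³.
RT60 = 0.161 × 2142 / 991.292 = 0.35 s.

0.35 seconds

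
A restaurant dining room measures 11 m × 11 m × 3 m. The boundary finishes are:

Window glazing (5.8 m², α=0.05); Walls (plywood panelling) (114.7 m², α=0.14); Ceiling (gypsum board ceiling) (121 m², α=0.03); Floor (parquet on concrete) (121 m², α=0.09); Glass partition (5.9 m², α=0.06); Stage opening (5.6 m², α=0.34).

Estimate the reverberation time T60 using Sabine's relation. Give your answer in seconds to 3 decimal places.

Total absorption A = 5.8×0.05 + 114.7×0.14 + 121×0.03 + 121×0.09 + 5.9×0.06 + 5.6×0.34
  = 0.290 + 16.058 + 3.630 + 10.890 + 0.354 + 1.904 = 33.126 m² sabins.
Room volume: 363 m³.
Sabine: RT60 = 0.161 × 363 / 33.126 = 1.764 s.

1.764 s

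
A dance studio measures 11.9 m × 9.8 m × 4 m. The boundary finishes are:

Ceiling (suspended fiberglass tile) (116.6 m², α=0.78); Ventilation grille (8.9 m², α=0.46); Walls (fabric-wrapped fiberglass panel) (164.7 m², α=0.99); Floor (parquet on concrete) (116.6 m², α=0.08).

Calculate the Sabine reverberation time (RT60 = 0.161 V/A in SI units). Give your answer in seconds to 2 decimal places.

0.28 sec

Equivalent absorption area: A = 116.6×0.78 + 8.9×0.46 + 164.7×0.99 + 116.6×0.08 = 267.423 m².
V = 11.9·9.8·4 = 466.48 m³.
Sabine: RT60 = 0.161 × 466.48 / 267.423 = 0.28 s.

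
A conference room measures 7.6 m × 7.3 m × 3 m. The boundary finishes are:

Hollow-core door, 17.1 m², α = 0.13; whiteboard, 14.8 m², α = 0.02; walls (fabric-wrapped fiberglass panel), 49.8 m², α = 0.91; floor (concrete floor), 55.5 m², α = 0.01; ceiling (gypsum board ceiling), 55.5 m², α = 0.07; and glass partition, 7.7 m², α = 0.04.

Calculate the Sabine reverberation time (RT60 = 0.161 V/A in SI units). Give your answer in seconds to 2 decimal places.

0.51 seconds

Total absorption A = 17.1·0.13 + 14.8·0.02 + 49.8·0.91 + 55.5·0.01 + 55.5·0.07 + 7.7·0.04
  = 2.223 + 0.296 + 45.318 + 0.555 + 3.885 + 0.308 = 52.585 m² sabins.
V = 7.6·7.3·3 = 166.44 m³.
RT60 = 0.161 · V / A = 0.161 × 166.44 / 52.585 = 0.51 s.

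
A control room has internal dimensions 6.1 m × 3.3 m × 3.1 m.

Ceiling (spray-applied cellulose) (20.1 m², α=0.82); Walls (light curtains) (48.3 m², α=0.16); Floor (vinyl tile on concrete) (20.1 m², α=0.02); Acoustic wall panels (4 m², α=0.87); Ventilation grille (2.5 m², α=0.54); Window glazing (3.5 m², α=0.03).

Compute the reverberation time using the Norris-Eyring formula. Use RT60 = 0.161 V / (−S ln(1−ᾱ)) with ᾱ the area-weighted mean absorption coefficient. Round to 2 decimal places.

0.29 sec

Total surface area S = 20.1 + 48.3 + 20.1 + 4 + 2.5 + 3.5 = 98.5 m².
Σ(Sᵢαᵢ) = 20.1×0.82 + 48.3×0.16 + 20.1×0.02 + 4×0.87 + 2.5×0.54 + 3.5×0.03 = 29.547.
Mean coefficient ᾱ = A/S = 0.3000.
−S·ln(1−ᾱ) = −98.5 × ln(1 − 0.3000) = 35.132.
V = 6.1 × 3.3 × 3.1 = 62.403 m³.
T = 0.161·V/[−S·ln(1−ᾱ)] = 0.161·62.403/35.132 = 0.29 s.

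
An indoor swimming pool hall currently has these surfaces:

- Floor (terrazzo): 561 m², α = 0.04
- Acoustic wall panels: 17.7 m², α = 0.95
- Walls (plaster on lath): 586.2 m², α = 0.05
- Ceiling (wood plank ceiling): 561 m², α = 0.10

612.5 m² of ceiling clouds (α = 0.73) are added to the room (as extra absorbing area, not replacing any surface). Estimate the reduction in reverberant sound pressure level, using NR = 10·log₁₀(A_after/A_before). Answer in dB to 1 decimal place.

Equivalent absorption area: A_before = 561×0.04 + 17.7×0.95 + 586.2×0.05 + 561×0.10 = 124.665 m².
Added absorption = 612.5 × 0.73 = 447.125 sabins.
New total A_after = 571.790 sabins.
Reduction = 10 log₁₀(A_after/A_before) = 10 log₁₀(4.5866) = 6.6 dB.

6.6 dB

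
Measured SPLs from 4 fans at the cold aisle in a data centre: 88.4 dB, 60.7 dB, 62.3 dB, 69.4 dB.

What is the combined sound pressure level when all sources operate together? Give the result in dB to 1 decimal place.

88.5 dB

Σ 10^(Lᵢ/10) = 7.034e+08.
L_total = 10·log₁₀(7.034e+08) = 88.5 dB.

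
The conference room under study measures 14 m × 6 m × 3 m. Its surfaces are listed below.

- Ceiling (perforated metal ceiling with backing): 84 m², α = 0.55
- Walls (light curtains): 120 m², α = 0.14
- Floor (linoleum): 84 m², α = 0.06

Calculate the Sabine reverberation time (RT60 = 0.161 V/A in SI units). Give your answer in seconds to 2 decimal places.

0.60 seconds

Equivalent absorption area: A = 84*0.55 + 120*0.14 + 84*0.06 = 68.040 m².
Volume V = 14 × 6 × 3 = 252 m³.
RT60 = 0.161 · V / A = 0.161 × 252 / 68.040 = 0.60 s.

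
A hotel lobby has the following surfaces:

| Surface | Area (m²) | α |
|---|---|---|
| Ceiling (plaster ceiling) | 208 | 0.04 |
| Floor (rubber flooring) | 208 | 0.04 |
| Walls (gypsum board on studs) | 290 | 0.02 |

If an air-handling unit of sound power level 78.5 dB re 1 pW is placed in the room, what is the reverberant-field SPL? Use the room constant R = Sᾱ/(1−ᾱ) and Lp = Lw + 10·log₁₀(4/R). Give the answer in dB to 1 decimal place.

70.9 dB

Σ(Sᵢαᵢ) = 208·0.04 + 208·0.04 + 290·0.02 = 22.440; total area S = 706.0 m².
ᾱ = 0.0318, so room constant R = A/(1−ᾱ) = 23.177 m².
Lp = Lw + 10 log₁₀(4/R) = 78.5 -7.63 = 70.9 dB.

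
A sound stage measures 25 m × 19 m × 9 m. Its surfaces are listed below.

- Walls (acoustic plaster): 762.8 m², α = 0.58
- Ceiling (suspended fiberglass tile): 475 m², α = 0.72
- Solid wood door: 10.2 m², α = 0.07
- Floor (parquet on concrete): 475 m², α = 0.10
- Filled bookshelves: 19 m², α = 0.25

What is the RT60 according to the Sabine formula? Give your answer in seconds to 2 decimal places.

0.82 sec

Summing Sᵢαᵢ: 442.424 + 342.000 + 0.714 + 47.500 + 4.750 → A = 837.388 sabins.
Volume V = 25 × 19 × 9 = 4275 m³.
T = 0.161 V/A = 0.161·4275/837.388 = 0.82 s.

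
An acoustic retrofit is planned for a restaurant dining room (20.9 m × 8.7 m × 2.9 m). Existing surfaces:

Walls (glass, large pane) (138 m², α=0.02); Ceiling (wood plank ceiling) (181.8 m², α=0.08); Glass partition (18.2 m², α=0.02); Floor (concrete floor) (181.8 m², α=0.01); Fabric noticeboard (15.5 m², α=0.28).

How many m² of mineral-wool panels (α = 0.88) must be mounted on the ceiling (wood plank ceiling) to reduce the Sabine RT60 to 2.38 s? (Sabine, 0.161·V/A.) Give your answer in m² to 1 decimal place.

14.8

A₁ = Σ Sᵢαᵢ = 138*0.02 + 181.8*0.08 + 18.2*0.02 + 181.8*0.01 + 15.5*0.28 = 23.826 sabins.
V = 527.307 m³. Target absorption A₂ = 0.161 × 527.307 / 2.38 = 35.671 sabins.
ΔA needed = 35.671 − 23.826 = 11.845 sabins.
Net gain per m²: Δα = 0.88 − 0.08 = 0.80.
Area = ΔA/Δα = 11.845/0.80 = 14.8 m².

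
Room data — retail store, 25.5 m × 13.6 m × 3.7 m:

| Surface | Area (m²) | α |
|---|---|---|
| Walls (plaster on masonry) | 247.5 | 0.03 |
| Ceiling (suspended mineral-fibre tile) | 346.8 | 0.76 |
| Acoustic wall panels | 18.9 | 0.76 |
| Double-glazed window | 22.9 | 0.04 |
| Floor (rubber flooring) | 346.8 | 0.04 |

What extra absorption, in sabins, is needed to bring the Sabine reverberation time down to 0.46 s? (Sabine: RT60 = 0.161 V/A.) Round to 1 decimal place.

149.0 sabins

Total absorption A₁ = 247.5×0.03 + 346.8×0.76 + 18.9×0.76 + 22.9×0.04 + 346.8×0.04
  = 7.425 + 263.568 + 14.364 + 0.916 + 13.872 = 300.145 m² sabins.
For T = 0.46 s, need A₂ = 0.161·V/T = 0.161·1283.16/0.46 = 449.106 sabins.
ΔA = A₂ − A₁ = 449.106 − 300.145 = 149.0 sabins.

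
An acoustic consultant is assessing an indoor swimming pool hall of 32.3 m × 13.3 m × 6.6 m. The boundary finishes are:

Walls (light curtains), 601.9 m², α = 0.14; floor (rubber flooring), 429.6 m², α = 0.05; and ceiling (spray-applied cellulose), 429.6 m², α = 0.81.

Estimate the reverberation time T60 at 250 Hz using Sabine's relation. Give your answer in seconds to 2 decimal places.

1.01 sec

Total absorption A = 601.9·0.14 + 429.6·0.05 + 429.6·0.81
  = 84.266 + 21.480 + 347.976 = 453.722 m² sabins.
Volume V = 32.3 × 13.3 × 6.6 = 2835.294 m³.
Sabine: RT60 = 0.161 × 2835.294 / 453.722 = 1.01 s.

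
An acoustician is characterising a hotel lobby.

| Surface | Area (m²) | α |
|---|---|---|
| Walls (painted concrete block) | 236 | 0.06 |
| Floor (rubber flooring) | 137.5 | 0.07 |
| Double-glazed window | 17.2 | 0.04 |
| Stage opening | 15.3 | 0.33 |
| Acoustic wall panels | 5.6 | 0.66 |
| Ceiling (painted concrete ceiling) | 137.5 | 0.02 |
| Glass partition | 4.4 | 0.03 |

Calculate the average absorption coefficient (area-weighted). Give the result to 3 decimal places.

0.065

S = Σ Sᵢ = 236 + 137.5 + 17.2 + 15.3 + 5.6 + 137.5 + 4.4 = 553.5 m².
A = 236×0.06 + 137.5×0.07 + 17.2×0.04 + 15.3×0.33 + 5.6×0.66 + 137.5×0.02 + 4.4×0.03 = 36.100 sabins.
ᾱ = 36.100 / 553.5 = 0.065.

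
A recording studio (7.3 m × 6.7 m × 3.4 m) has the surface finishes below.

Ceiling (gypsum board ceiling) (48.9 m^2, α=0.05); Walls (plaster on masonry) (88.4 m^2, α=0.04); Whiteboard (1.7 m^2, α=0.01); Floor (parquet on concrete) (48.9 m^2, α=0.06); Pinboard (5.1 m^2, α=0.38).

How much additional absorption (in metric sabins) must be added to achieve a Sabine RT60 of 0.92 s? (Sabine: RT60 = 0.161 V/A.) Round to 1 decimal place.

Total absorption A₁ = 48.9·0.05 + 88.4·0.04 + 1.7·0.01 + 48.9·0.06 + 5.1·0.38
  = 2.445 + 3.536 + 0.017 + 2.934 + 1.938 = 10.870 m^2 sabins.
V = 166.294 m³. Required absorption A₂ = 0.161 × 166.294 / 0.92 = 29.101 sabins.
Shortfall: 29.101 − 10.870 = 18.2 sabins.

18.2 sabins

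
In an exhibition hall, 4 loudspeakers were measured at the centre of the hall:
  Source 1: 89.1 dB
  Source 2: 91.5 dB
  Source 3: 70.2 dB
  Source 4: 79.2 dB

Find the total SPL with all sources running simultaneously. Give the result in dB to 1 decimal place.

Converting to relative power and adding: 10^(89.1/10) + 10^(91.5/10) + 10^(70.2/10) + 10^(79.2/10) = 2.319e+09.
L_total = 10·log₁₀(2.319e+09) = 93.7 dB.

93.7 dB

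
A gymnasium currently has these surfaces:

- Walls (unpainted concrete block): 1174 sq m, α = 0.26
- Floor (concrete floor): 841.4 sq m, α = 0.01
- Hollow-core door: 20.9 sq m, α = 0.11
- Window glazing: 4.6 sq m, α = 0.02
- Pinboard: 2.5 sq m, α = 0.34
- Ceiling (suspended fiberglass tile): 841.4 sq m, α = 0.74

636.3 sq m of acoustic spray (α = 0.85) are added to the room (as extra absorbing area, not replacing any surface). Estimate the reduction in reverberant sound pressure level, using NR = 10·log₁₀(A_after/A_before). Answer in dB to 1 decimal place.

Equivalent absorption area: A_before = 1174·0.26 + 841.4·0.01 + 20.9·0.11 + 4.6·0.02 + 2.5·0.34 + 841.4·0.74 = 939.531 sq m.
Treatment contributes 636.3·0.85 = 540.855 sabins.
New total A_after = 1480.386 sabins.
Reduction = 10 log₁₀(A_after/A_before) = 10 log₁₀(1.5757) = 2.0 dB.

2.0 dB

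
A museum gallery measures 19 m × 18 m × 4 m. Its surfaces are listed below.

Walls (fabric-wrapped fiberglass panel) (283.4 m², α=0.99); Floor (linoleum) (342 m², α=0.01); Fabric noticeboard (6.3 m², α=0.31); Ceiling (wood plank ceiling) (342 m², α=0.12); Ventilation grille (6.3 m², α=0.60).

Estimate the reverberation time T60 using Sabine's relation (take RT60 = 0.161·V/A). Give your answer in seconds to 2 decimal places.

0.67 s

Total absorption A = 283.4×0.99 + 342×0.01 + 6.3×0.31 + 342×0.12 + 6.3×0.60
  = 280.566 + 3.420 + 1.953 + 41.040 + 3.780 = 330.759 m² sabins.
Volume V = 19 × 18 × 4 = 1368 m³.
T = 0.161 V/A = 0.161·1368/330.759 = 0.67 s.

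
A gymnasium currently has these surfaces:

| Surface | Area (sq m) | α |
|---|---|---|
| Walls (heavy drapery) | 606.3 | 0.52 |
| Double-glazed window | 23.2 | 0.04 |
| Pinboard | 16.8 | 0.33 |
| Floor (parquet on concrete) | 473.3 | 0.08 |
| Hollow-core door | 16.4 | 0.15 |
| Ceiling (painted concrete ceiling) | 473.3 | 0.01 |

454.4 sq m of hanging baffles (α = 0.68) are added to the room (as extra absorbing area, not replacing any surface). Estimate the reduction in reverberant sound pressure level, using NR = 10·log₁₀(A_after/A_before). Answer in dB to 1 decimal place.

Equivalent absorption area: A_before = 606.3×0.52 + 23.2×0.04 + 16.8×0.33 + 473.3×0.08 + 16.4×0.15 + 473.3×0.01 = 366.805 sq m.
Added absorption = 454.4 × 0.68 = 308.992 sabins.
A_after = 366.805 + 308.992 = 675.797 sabins.
NR = 10·log₁₀(675.797/366.805) = 2.7 dB.

2.7 dB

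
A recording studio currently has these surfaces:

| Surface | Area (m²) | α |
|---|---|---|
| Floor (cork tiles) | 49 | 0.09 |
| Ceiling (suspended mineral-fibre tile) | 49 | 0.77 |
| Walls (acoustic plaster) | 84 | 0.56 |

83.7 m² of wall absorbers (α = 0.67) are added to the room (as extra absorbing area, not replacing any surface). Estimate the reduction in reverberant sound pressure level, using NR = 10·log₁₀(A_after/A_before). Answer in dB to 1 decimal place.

2.1 dB

Summing Sᵢαᵢ: 4.410 + 37.730 + 47.040 → A_before = 89.180 sabins.
Added absorption = 83.7 × 0.67 = 56.079 sabins.
A_after = 89.180 + 56.079 = 145.259 sabins.
Reduction = 10 log₁₀(A_after/A_before) = 10 log₁₀(1.6288) = 2.1 dB.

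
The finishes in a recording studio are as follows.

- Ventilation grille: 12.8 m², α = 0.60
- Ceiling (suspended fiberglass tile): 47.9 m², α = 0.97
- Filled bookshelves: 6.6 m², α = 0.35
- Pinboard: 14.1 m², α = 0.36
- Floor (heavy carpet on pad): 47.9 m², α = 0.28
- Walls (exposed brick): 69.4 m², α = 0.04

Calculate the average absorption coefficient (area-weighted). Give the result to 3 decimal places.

S = Σ Sᵢ = 12.8 + 47.9 + 6.6 + 14.1 + 47.9 + 69.4 = 198.7 m².
Weighted sum Σ Sα = 77.717.
ᾱ = A/S = 0.391.

0.391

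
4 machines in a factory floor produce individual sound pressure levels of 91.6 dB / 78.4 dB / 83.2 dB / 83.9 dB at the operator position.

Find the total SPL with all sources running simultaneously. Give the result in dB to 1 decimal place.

92.9 dB

Σ 10^(Lᵢ/10) = 1.969e+09.
Combined level = 10 log₁₀(1.969e+09) = 92.9 dB.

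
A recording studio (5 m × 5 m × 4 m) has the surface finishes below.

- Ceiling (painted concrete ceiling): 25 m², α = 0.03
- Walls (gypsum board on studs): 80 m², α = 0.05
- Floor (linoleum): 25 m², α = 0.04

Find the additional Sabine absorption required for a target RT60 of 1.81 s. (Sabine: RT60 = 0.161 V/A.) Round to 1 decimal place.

Total absorption A₁ = 25×0.03 + 80×0.05 + 25×0.04
  = 0.750 + 4.000 + 1.000 = 5.750 m² sabins.
V = 100 m³. Required absorption A₂ = 0.161 × 100 / 1.81 = 8.895 sabins.
Additional absorption ΔA = 8.895 − 5.750 = 3.1 sabins.

3.1 sabins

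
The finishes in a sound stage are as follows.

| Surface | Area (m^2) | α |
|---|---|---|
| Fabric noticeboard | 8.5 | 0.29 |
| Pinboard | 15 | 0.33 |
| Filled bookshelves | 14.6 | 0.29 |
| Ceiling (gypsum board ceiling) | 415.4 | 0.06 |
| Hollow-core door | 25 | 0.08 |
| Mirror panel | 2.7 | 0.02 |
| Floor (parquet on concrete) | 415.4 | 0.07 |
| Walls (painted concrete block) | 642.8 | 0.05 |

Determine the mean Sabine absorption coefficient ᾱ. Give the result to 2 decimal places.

S = Σ Sᵢ = 8.5 + 15 + 14.6 + 415.4 + 25 + 2.7 + 415.4 + 642.8 = 1539.4 m^2.
Weighted sum Σ Sα = 99.845.
ᾱ = A/S = 0.06.

0.06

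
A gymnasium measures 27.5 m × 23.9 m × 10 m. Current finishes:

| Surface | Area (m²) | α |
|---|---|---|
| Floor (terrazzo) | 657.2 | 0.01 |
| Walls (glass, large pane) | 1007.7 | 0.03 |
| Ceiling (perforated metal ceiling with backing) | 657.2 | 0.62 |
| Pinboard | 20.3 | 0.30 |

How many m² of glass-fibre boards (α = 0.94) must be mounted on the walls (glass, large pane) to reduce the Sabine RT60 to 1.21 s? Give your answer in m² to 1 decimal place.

466.1

A₁ = Σ Sᵢαᵢ = 657.2*0.01 + 1007.7*0.03 + 657.2*0.62 + 20.3*0.30 = 450.357 sabins.
V = 6572.5 m³. Target absorption A₂ = 0.161 × 6572.5 / 1.21 = 874.523 sabins.
ΔA needed = 874.523 − 450.357 = 424.166 sabins.
Each m² of panel replacing the walls (glass, large pane) adds (0.94 − 0.03) = 0.91 sabins.
Area = ΔA/Δα = 424.166/0.91 = 466.1 m².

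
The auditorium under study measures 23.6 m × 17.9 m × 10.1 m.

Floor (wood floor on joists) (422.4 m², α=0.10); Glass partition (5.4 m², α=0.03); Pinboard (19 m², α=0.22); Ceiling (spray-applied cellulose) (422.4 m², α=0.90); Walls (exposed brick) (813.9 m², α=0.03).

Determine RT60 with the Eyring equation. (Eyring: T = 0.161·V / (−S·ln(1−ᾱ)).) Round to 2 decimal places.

1.31 s

Total surface area S = 422.4 + 5.4 + 19 + 422.4 + 813.9 = 1683.1 m².
Σ(Sᵢαᵢ) = 422.4×0.10 + 5.4×0.03 + 19×0.22 + 422.4×0.90 + 813.9×0.03 = 451.159.
Mean coefficient ᾱ = A/S = 0.2681.
Eyring denominator: −S ln(1−ᾱ) = 525.315.
V = 23.6 × 17.9 × 10.1 = 4266.644 m³.
T = 0.161·V/[−S·ln(1−ᾱ)] = 0.161·4266.644/525.315 = 1.31 s.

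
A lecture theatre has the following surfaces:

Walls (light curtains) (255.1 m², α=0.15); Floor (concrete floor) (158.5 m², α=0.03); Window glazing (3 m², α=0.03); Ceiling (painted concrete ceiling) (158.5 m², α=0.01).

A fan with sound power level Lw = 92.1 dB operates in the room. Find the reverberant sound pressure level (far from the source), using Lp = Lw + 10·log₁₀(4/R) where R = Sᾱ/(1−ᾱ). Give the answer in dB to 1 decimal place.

A = 44.695 sabins; S = 575.1 m².
ᾱ = 0.0777, so room constant R = A/(1−ᾱ) = 48.460 m².
Lp = 92.1 + 10·log₁₀(4/48.460) = 92.1 + (-10.83) = 81.3 dB.

81.3 dB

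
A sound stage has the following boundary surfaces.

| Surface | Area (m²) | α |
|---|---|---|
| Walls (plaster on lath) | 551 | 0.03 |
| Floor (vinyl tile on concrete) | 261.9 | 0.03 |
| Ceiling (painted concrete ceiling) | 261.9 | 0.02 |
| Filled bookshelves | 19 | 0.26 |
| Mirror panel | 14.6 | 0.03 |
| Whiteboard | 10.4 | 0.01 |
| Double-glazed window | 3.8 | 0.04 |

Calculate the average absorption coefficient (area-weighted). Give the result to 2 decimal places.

0.03

Total surface area S = 1122.6 m².
A = 551·0.03 + 261.9·0.03 + 261.9·0.02 + 19·0.26 + 14.6·0.03 + 10.4·0.01 + 3.8·0.04 = 35.259 sabins.
ᾱ = A/S = 0.03.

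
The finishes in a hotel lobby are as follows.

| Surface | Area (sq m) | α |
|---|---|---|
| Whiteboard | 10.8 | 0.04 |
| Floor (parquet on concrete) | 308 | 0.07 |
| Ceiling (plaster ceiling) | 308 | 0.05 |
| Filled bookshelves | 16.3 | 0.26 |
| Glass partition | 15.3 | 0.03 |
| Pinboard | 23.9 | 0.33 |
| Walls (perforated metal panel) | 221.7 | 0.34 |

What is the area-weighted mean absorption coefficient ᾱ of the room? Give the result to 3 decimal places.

S = Σ Sᵢ = 10.8 + 308 + 308 + 16.3 + 15.3 + 23.9 + 221.7 = 904.0 sq m.
Σ(Sᵢαᵢ) = 10.8*0.04 + 308*0.07 + 308*0.05 + 16.3*0.26 + 15.3*0.03 + 23.9*0.33 + 221.7*0.34 = 125.354.
ᾱ = 125.354 / 904.0 = 0.139.

0.139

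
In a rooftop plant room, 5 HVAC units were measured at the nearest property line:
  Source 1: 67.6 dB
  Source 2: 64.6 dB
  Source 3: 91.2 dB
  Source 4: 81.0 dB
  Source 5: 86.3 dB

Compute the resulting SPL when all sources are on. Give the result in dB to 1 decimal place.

Converting to relative power and adding: 10^(67.6/10) + 10^(64.6/10) + 10^(91.2/10) + 10^(81.0/10) + 10^(86.3/10) = 1.879e+09.
L_total = 10·log₁₀(1.879e+09) = 92.7 dB.

92.7 dB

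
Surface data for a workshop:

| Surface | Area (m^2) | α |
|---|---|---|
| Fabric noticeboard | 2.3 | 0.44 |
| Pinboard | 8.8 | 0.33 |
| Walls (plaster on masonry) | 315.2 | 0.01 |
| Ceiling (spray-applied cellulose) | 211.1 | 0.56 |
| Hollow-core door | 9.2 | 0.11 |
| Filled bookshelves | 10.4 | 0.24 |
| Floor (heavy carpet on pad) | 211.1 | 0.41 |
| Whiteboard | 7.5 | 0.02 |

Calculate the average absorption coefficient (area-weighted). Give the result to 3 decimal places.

Total surface area S = 775.6 m^2.
Weighted sum Σ Sα = 215.493.
ᾱ = 215.493 / 775.6 = 0.278.

0.278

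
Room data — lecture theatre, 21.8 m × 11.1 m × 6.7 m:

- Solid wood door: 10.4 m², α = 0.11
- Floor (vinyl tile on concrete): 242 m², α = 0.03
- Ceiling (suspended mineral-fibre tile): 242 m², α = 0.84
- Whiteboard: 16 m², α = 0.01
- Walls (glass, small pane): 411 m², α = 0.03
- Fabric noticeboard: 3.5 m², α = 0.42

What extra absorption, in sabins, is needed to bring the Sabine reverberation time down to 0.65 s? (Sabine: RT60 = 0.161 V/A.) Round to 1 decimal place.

Total absorption A₁ = 10.4×0.11 + 242×0.03 + 242×0.84 + 16×0.01 + 411×0.03 + 3.5×0.42
  = 1.144 + 7.260 + 203.280 + 0.160 + 12.330 + 1.470 = 225.644 m² sabins.
V = 1621.266 m³. Required absorption A₂ = 0.161 × 1621.266 / 0.65 = 401.575 sabins.
ΔA = A₂ − A₁ = 401.575 − 225.644 = 175.9 sabins.

175.9 sabins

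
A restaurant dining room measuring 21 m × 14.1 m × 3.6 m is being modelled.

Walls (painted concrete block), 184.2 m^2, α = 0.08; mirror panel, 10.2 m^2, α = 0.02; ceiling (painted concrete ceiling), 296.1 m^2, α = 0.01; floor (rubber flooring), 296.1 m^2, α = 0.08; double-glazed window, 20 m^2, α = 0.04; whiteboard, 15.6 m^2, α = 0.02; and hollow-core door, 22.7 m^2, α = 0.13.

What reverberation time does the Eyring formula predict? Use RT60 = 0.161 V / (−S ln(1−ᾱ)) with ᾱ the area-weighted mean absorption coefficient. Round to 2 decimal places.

3.66 s

S = Σ Sᵢ = 844.9 m^2.
Absorption A = 184.2×0.08 + 10.2×0.02 + 296.1×0.01 + 296.1×0.08 + 20×0.04 + 15.6×0.02 + 22.7×0.13 = 45.652 sabins.
Mean coefficient ᾱ = A/S = 0.0540.
Eyring denominator: −S ln(1−ᾱ) = 46.903.
V = 21 × 14.1 × 3.6 = 1065.96 m³.
T = 0.161·V/[−S·ln(1−ᾱ)] = 0.161·1065.96/46.903 = 3.66 s.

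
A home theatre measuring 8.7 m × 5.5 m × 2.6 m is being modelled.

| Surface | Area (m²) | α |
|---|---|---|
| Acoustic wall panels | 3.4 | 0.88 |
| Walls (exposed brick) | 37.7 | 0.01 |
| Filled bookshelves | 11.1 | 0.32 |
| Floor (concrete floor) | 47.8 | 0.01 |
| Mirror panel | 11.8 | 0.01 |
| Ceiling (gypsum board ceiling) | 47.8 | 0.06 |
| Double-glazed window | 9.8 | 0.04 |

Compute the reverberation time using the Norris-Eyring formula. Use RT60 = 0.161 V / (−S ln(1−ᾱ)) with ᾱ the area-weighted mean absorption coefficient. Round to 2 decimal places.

Total surface area S = 3.4 + 37.7 + 11.1 + 47.8 + 11.8 + 47.8 + 9.8 = 169.4 m².
Σ(Sᵢαᵢ) = 3.4×0.88 + 37.7×0.01 + 11.1×0.32 + 47.8×0.01 + 11.8×0.01 + 47.8×0.06 + 9.8×0.04 = 10.777.
ᾱ = 10.777 / 169.4 = 0.0636.
−S·ln(1−ᾱ) = −169.4 × ln(1 − 0.0636) = 11.132.
V = 8.7 × 5.5 × 2.6 = 124.41 m³.
T = 0.161·V/[−S·ln(1−ᾱ)] = 0.161·124.41/11.132 = 1.80 s.

1.80 sec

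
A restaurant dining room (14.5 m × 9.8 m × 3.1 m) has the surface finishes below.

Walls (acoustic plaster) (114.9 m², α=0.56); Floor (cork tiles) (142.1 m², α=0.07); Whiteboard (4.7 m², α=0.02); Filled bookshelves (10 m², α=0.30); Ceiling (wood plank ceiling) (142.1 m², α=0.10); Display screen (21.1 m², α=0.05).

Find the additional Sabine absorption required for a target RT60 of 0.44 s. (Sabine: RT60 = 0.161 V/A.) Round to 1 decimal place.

A₁ = Σ Sᵢαᵢ = 114.9*0.56 + 142.1*0.07 + 4.7*0.02 + 10*0.30 + 142.1*0.10 + 21.1*0.05 = 92.650 sabins.
For T = 0.44 s, need A₂ = 0.161·V/T = 0.161·440.51/0.44 = 161.187 sabins.
Shortfall: 161.187 − 92.650 = 68.5 sabins.

68.5 sabins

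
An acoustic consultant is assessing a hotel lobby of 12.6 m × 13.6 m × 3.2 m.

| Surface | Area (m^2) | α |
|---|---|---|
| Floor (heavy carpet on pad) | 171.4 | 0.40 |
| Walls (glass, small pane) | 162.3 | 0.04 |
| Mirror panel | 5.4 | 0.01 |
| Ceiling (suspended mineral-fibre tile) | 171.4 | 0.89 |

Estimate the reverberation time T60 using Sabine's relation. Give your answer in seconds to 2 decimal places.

0.39 seconds

Equivalent absorption area: A = 171.4×0.40 + 162.3×0.04 + 5.4×0.01 + 171.4×0.89 = 227.652 m^2.
Room volume: 548.352 m³.
Sabine: RT60 = 0.161 × 548.352 / 227.652 = 0.39 s.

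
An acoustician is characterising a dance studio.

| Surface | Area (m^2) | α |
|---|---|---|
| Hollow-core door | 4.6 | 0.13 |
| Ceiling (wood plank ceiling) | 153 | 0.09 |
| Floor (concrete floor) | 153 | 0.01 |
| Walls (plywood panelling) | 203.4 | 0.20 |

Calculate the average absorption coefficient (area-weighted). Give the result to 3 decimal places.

0.110

Total surface area S = 514.0 m^2.
A = 4.6·0.13 + 153·0.09 + 153·0.01 + 203.4·0.20 = 56.578 sabins.
ᾱ = A/S = 0.110.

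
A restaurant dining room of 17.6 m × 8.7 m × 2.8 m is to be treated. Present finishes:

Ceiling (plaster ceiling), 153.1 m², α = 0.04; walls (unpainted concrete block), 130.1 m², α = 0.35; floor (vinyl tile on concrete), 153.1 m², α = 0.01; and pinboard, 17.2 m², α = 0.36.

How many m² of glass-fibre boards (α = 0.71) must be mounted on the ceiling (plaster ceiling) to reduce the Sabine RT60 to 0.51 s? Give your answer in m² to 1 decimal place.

113.4

Equivalent absorption area: A₁ = 153.1×0.04 + 130.1×0.35 + 153.1×0.01 + 17.2×0.36 = 59.382 m².
V = 428.736 m³. Target absorption A₂ = 0.161 × 428.736 / 0.51 = 135.346 sabins.
ΔA needed = 135.346 − 59.382 = 75.964 sabins.
Net gain per m²: Δα = 0.71 − 0.04 = 0.67.
Panel area = 75.964 / 0.67 = 113.4 m².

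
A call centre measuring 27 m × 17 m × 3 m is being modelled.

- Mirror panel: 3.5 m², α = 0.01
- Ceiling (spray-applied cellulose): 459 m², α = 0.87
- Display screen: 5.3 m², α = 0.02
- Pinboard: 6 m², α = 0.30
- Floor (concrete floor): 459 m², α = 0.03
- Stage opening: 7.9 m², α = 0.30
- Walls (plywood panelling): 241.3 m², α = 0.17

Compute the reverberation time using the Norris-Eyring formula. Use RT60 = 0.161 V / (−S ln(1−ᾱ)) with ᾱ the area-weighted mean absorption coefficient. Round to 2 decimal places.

Total surface area S = 3.5 + 459 + 5.3 + 6 + 459 + 7.9 + 241.3 = 1182.0 m².
Σ(Sᵢαᵢ) = 3.5·0.01 + 459·0.87 + 5.3·0.02 + 6·0.30 + 459·0.03 + 7.9·0.30 + 241.3·0.17 = 458.432.
Mean coefficient ᾱ = A/S = 0.3878.
−S·ln(1−ᾱ) = −1182.0 × ln(1 − 0.3878) = 580.003.
V = 27 × 17 × 3 = 1377 m³.
RT60 = 0.161 × 1377 / 580.003 = 0.38 s.

0.38 s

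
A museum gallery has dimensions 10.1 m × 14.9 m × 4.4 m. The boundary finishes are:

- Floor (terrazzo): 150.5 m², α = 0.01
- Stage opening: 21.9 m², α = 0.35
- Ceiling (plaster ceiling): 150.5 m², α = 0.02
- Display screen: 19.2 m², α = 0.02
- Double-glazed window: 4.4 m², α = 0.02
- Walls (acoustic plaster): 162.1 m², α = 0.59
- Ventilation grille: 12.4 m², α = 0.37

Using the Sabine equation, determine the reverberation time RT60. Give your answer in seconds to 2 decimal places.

Summing Sᵢαᵢ: 1.505 + 7.665 + 3.010 + 0.384 + 0.088 + 95.639 + 4.588 → A = 112.879 sabins.
Room volume: 662.156 m³.
Sabine: RT60 = 0.161 × 662.156 / 112.879 = 0.94 s.

0.94 seconds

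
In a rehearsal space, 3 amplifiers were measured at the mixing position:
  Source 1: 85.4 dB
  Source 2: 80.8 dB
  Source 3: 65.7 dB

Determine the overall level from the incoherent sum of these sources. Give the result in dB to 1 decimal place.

Converting to relative power and adding: 10^(85.4/10) + 10^(80.8/10) + 10^(65.7/10) = 4.707e+08.
L_total = 10·log₁₀(4.707e+08) = 86.7 dB.

86.7 dB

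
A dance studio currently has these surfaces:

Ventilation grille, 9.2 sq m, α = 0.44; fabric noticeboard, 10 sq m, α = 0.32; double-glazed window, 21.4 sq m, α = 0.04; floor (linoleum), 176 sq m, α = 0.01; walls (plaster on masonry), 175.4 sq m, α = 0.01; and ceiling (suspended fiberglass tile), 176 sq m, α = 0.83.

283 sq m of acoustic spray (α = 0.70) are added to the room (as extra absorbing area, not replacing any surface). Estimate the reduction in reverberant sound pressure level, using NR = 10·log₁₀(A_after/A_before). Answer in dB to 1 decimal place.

A_before = Σ Sᵢαᵢ = 9.2·0.44 + 10·0.32 + 21.4·0.04 + 176·0.01 + 175.4·0.01 + 176·0.83 = 157.698 sabins.
Added absorption = 283 × 0.70 = 198.100 sabins.
New total A_after = 355.798 sabins.
Reduction = 10 log₁₀(A_after/A_before) = 10 log₁₀(2.2562) = 3.5 dB.

3.5 dB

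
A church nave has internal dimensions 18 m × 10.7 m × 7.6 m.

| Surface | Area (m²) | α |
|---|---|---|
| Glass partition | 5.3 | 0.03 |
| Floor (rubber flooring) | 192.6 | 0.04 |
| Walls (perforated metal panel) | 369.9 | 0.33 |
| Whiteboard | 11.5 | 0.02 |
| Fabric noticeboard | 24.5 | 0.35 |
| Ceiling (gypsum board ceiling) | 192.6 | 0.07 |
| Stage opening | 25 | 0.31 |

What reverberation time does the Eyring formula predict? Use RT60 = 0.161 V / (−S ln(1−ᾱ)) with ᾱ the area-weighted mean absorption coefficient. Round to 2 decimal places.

Total surface area S = 5.3 + 192.6 + 369.9 + 11.5 + 24.5 + 192.6 + 25 = 821.4 m².
Σ(Sᵢαᵢ) = 5.3×0.03 + 192.6×0.04 + 369.9×0.33 + 11.5×0.02 + 24.5×0.35 + 192.6×0.07 + 25×0.31 = 159.967.
Mean coefficient ᾱ = A/S = 0.1947.
Eyring denominator: −S ln(1−ᾱ) = 177.866.
V = 18 × 10.7 × 7.6 = 1463.76 m³.
T = 0.161·V/[−S·ln(1−ᾱ)] = 0.161·1463.76/177.866 = 1.32 s.

1.32 s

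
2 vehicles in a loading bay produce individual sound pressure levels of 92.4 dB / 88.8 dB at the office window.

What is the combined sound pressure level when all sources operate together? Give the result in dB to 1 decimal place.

94.0 dB

Sum in the linear (power) domain: Σ 10^(Lᵢ/10) = 10^(92.4/10) + 10^(88.8/10) = 2.496e+09.
Back to dB: 10·log₁₀ Σ = 94.0 dB.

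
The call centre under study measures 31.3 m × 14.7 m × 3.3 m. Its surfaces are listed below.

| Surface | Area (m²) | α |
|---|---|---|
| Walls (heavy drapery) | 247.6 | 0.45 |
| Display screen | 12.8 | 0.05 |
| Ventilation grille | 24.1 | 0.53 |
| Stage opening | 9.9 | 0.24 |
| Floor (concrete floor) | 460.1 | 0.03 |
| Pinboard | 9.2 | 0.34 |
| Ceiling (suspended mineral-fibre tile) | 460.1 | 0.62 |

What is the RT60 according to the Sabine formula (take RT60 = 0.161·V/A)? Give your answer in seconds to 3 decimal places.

Equivalent absorption area: A = 247.6·0.45 + 12.8·0.05 + 24.1·0.53 + 9.9·0.24 + 460.1·0.03 + 9.2·0.34 + 460.1·0.62 = 429.402 m².
Room volume: 1518.363 m³.
RT60 = 0.161 · V / A = 0.161 × 1518.363 / 429.402 = 0.569 s.

0.569 s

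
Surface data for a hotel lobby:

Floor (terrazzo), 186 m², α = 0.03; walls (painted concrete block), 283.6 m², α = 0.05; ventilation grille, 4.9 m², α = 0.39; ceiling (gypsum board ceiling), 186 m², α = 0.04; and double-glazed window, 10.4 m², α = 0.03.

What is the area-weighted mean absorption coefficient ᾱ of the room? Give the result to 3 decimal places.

S = Σ Sᵢ = 186 + 283.6 + 4.9 + 186 + 10.4 = 670.9 m².
A = 186×0.03 + 283.6×0.05 + 4.9×0.39 + 186×0.04 + 10.4×0.03 = 29.423 sabins.
ᾱ = 29.423 / 670.9 = 0.044.

0.044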